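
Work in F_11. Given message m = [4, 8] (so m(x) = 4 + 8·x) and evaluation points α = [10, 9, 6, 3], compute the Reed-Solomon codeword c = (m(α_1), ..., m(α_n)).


c = [7, 10, 8, 6]

Message polynomial: m(x) = 4 + 8·x (mod 11).
For each evaluation point α_i, compute m(α_i) mod 11:
  α_1 = 10: Horner steps 8 → 7, so m(10) = 7.
  α_2 = 9: Horner steps 8 → 10, so m(9) = 10.
  α_3 = 6: Horner steps 8 → 8, so m(6) = 8.
  α_4 = 3: Horner steps 8 → 6, so m(3) = 6.
Codeword c = [7, 10, 8, 6] ∈ F_11^4.


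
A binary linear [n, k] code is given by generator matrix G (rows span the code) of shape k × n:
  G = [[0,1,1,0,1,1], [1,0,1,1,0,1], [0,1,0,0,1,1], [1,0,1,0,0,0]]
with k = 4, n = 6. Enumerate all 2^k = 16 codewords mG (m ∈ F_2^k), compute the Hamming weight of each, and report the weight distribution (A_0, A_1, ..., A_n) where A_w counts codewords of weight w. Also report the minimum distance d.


Weight distribution: A_0 = 1, A_1 = 2, A_2 = 2, A_3 = 4, A_4 = 5, A_5 = 2. Minimum distance d = 1.

Enumerate all 2^4 = 16 messages m ∈ F_2^4.
For each, compute codeword c = mG in F_2^6, then tally its weight.
  m = 0000 → c = 000000, weight = 0.
  m = 1000 → c = 011011, weight = 4.
  m = 0100 → c = 101101, weight = 4.
  m = 1100 → c = 110110, weight = 4.
  m = 0010 → c = 010011, weight = 3.
  m = 1010 → c = 001000, weight = 1.
  m = 0110 → c = 111110, weight = 5.
  m = 1110 → c = 100101, weight = 3.
  m = 0001 → c = 101000, weight = 2.
  m = 1001 → c = 110011, weight = 4.
  m = 0101 → c = 000101, weight = 2.
  m = 1101 → c = 011110, weight = 4.
  m = 0011 → c = 111011, weight = 5.
  m = 1011 → c = 100000, weight = 1.
  m = 0111 → c = 010110, weight = 3.
  m = 1111 → c = 001101, weight = 3.
Tally weights:
  weight 0: 1 codewords.
  weight 1: 2 codewords.
  weight 2: 2 codewords.
  weight 3: 4 codewords.
  weight 4: 5 codewords.
  weight 5: 2 codewords.
Minimum distance d = smallest w > 0 with A_w > 0 = 1.
Sanity: Σ A_w = 16 = 2^4 = 16 ✓.


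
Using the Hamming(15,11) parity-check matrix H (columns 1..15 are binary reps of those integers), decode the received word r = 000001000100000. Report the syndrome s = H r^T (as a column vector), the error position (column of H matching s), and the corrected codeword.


s = (1, 1, 0, 0)^T, error position = 12, corrected codeword c = 000001000101000

Compute s = H r^T mod 2 one row at a time:
  s_1 = 0 + 0 + 1 + 0 + 0 + 0 + 0 + 0 = 1 ≡ 1 (mod 2).
  s_2 = 0 + 0 + 1 + 0 + 0 + 0 + 0 + 0 = 1 ≡ 1 (mod 2).
  s_3 = 0 + 0 + 1 + 0 + 1 + 0 + 0 + 0 = 2 ≡ 0 (mod 2).
  s_4 = 0 + 0 + 0 + 0 + 0 + 0 + 0 + 0 = 0 ≡ 0 (mod 2).
s = (1, 1, 0, 0)^T — this equals column 12 of H (binary 1100), so error is at position 12.
Correct: flip bit 12 of r = 000001000100000 to get c = 000001000101000.


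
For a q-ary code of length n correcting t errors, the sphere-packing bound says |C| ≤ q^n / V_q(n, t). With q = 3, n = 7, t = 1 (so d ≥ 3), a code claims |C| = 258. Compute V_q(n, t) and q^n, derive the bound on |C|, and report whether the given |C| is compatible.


V_q(n, t) = 15, q^n = 2187, Hamming bound = 145, |C| = 258 > bound (violated).

Step 1: Compute V_q(n, t) = Σ_{j=0}^1 C(n, j) (q−1)^j.
  j = 0: C(7,0)·(2)^0 = 1·1 = 1.
  j = 1: C(7,1)·(2)^1 = 7·2 = 14.
  V_q(n, t) = 1 + 14 = 15.
Step 2: q^n = 3^7 = 2187.
Step 3: Hamming bound ⌊q^n / V_q(n,t)⌋ = ⌊2187/15⌋ = 145.
Step 4: Compare |C| = 258 to 145: violated.
The claimed |C| lies above the Hamming bound, so no 3-ary code of length 7 with d ≥ 3 can have 258 codewords.


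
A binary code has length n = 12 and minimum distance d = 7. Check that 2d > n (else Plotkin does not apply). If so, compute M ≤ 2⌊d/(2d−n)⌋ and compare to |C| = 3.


Plotkin bound M ≤ 6; given |C| = 3 ≤ bound (satisfied).

Check applicability: 2d = 14, n = 12.
2d − n = 2 > 0, so Plotkin applies.
Compute d/(2d−n) = 7/2 ≈ 3.5000.
⌊d/(2d−n)⌋ = 3.
Plotkin bound: M ≤ 2·3 = 6.
Given |C| = 3, check: satisfied.
This |C| is below the Plotkin bound.


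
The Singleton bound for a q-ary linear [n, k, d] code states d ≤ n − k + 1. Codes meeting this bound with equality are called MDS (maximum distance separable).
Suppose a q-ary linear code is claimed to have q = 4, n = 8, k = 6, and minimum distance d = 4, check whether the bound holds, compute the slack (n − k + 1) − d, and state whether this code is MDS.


Singleton RHS = n − k + 1 = 3, slack = -1, bound violated (no such code; not MDS).

Singleton bound: d ≤ n − k + 1.
Here n = 8, k = 6, so n − k + 1 = 3.
Given d = 4, check d ≤ 3: NO.
Slack = (n − k + 1) − d = -1.
The slack is negative: d = 4 exceeds n − k + 1 = 3 by 1, so the Singleton bound is violated and no linear [8, 6, 4]_4 code can exist. In particular it is not MDS (MDS requires d = n − k + 1 exactly).
Description: the claimed parameters are [8, 6, 4]_4; such a code would be impossible (violates the Singleton bound).


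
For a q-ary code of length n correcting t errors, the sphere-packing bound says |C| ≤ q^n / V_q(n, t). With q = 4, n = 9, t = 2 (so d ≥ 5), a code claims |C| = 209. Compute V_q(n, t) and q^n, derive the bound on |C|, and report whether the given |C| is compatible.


V_q(n, t) = 352, q^n = 262144, Hamming bound = 744, |C| = 209 ≤ bound (satisfied).

Step 1: Compute V_q(n, t) = Σ_{j=0}^2 C(n, j) (q−1)^j.
  j = 0: C(9,0)·(3)^0 = 1·1 = 1.
  j = 1: C(9,1)·(3)^1 = 9·3 = 27.
  j = 2: C(9,2)·(3)^2 = 36·9 = 324.
  V_q(n, t) = 1 + 27 + 324 = 352.
Step 2: q^n = 4^9 = 262144.
Step 3: Hamming bound ⌊q^n / V_q(n,t)⌋ = ⌊262144/352⌋ = 744.
Step 4: Compare |C| = 209 to 744: satisfied.
The claimed |C| lies below the Hamming bound.


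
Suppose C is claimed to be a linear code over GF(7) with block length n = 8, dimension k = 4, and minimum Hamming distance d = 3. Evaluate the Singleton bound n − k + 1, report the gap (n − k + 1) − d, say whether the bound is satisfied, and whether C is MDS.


Singleton RHS = n − k + 1 = 5, slack = 2, bound satisfied, not MDS.

Singleton bound: d ≤ n − k + 1.
Here n = 8, k = 4, so n − k + 1 = 5.
Given d = 3, check d ≤ 5: YES.
Slack = (n − k + 1) − d = 2.
The code is NOT MDS (slack = 2 > 0).
Description: the claimed parameters are [8, 4, 3]_7; such a code would be non-MDS.


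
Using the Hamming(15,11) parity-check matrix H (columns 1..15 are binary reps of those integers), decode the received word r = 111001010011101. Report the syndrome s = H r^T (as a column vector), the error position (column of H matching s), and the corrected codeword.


s = (1, 0, 1, 1)^T, error position = 11, corrected codeword c = 111001010001101

Compute s = H r^T mod 2 one row at a time:
  s_1 = 1 + 0 + 0 + 1 + 1 + 1 + 0 + 1 = 5 ≡ 1 (mod 2).
  s_2 = 0 + 0 + 1 + 0 + 1 + 1 + 0 + 1 = 4 ≡ 0 (mod 2).
  s_3 = 1 + 1 + 1 + 0 + 0 + 1 + 0 + 1 = 5 ≡ 1 (mod 2).
  s_4 = 1 + 1 + 0 + 0 + 0 + 1 + 1 + 1 = 5 ≡ 1 (mod 2).
s = (1, 0, 1, 1)^T — this equals column 11 of H (binary 1011), so error is at position 11.
Correct: flip bit 11 of r = 111001010011101 to get c = 111001010001101.


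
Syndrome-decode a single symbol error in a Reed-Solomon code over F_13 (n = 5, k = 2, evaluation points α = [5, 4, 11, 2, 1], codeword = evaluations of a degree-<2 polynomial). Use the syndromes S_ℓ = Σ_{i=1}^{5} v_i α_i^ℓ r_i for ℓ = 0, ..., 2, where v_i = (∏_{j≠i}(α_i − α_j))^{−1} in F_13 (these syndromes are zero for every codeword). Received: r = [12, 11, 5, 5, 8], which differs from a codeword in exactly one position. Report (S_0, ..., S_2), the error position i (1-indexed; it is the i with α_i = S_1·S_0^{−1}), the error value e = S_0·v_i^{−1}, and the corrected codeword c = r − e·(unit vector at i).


S = (2, 4, 8), error at position 4, error magnitude e = 9, c = [12, 11, 5, 9, 8].

Step 1: column multipliers v_i = (∏_{j≠i}(α_i − α_j))^{−1} mod 13.
  i = 1 (α = 5): (5−4)(5−11)(5−2)(5−1) = 1·(−6)·3·4 = −72 ≡ 6, so v_1 = 6^{−1} = 11 (mod 13).
  i = 2 (α = 4): (4−5)(4−11)(4−2)(4−1) = (−1)·(−7)·2·3 = 42 ≡ 3, so v_2 = 3^{−1} = 9 (mod 13).
  i = 3 (α = 11): (11−5)(11−4)(11−2)(11−1) = 6·7·9·10 = 3780 ≡ 10, so v_3 = 10^{−1} = 4 (mod 13).
  i = 4 (α = 2): (2−5)(2−4)(2−11)(2−1) = (−3)·(−2)·(−9)·1 = −54 ≡ 11, so v_4 = 11^{−1} = 6 (mod 13).
  i = 5 (α = 1): (1−5)(1−4)(1−11)(1−2) = (−4)·(−3)·(−10)·(−1) = 120 ≡ 3, so v_5 = 3^{−1} = 9 (mod 13).
  v = [11, 9, 4, 6, 9].
Step 2: syndromes of r = [12, 11, 5, 5, 8] (all sums mod 13).
  S_0 = Σ v_i r_i = 11·12 + 9·11 + 4·5 + 6·5 + 9·8 = 353 ≡ 2.
  S_1 = Σ v_i α_i r_i = 11·5·12 + 9·4·11 + 4·11·5 + 6·2·5 + 9·1·8 = 1408 ≡ 4.
  α_i^2 mod 13 = [12, 3, 4, 4, 1].
  S_2 = Σ v_i α_i^2 r_i = 11·12·12 + 9·3·11 + 4·4·5 + 6·4·5 + 9·1·8 = 2153 ≡ 8.
  S = (2, 4, 8) ≠ 0, so r is not a codeword (an error is present).
Step 3: locate the error. For a single error e at position i, S_ℓ = v_i·e·α_i^ℓ, so α_err = S_1/S_0.
  S_0^{−1} = 2^{−1} = 7 (mod 13), so α_err = 4·7 = 28 ≡ 2 = α_4. Error position i = 4.
  Consistency check: S_2/S_1 = 8·10 = 80 ≡ 2 = α_err ✓ (single-error assumption holds).
Step 4: error magnitude e = S_0/v_4 = S_0·∏_{j≠4}(α_4 − α_j) = 2·11 = 22 ≡ 9 (mod 13).
Step 5: correct position 4: c_4 = r_4 − e = 5 − 9 ≡ 9 (mod 13). Hence c = [12, 11, 5, 9, 8].
  Check: interpolating c through the α_i gives m(x) = 7 + 1·x (degree < 2) with m(α_i) = c_i for every i, so c is indeed a codeword.


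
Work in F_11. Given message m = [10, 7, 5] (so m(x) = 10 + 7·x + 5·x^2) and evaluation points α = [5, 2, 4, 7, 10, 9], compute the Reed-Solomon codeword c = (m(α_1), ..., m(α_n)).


c = [5, 0, 8, 7, 8, 5]

Message polynomial: m(x) = 10 + 7·x + 5·x^2 (mod 11).
For each evaluation point α_i, compute m(α_i) mod 11:
  α_1 = 5: Horner steps 5 → 10 → 5, so m(5) = 5.
  α_2 = 2: Horner steps 5 → 6 → 0, so m(2) = 0.
  α_3 = 4: Horner steps 5 → 5 → 8, so m(4) = 8.
  α_4 = 7: Horner steps 5 → 9 → 7, so m(7) = 7.
  α_5 = 10: Horner steps 5 → 2 → 8, so m(10) = 8.
  α_6 = 9: Horner steps 5 → 8 → 5, so m(9) = 5.
Codeword c = [5, 0, 8, 7, 8, 5] ∈ F_11^6.


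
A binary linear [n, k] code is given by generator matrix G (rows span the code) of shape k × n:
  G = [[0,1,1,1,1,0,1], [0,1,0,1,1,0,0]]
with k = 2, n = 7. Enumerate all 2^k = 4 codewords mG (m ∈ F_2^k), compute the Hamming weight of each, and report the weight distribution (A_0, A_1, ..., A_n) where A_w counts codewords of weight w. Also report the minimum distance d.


Weight distribution: A_0 = 1, A_2 = 1, A_3 = 1, A_5 = 1. Minimum distance d = 2.

Enumerate all 2^2 = 4 messages m ∈ F_2^2.
For each, compute codeword c = mG in F_2^7, then tally its weight.
  m = 00 → c = 0000000, weight = 0.
  m = 10 → c = 0111101, weight = 5.
  m = 01 → c = 0101100, weight = 3.
  m = 11 → c = 0010001, weight = 2.
Tally weights:
  weight 0: 1 codewords.
  weight 2: 1 codewords.
  weight 3: 1 codewords.
  weight 5: 1 codewords.
Minimum distance d = smallest w > 0 with A_w > 0 = 2.
Sanity: Σ A_w = 4 = 2^2 = 4 ✓.


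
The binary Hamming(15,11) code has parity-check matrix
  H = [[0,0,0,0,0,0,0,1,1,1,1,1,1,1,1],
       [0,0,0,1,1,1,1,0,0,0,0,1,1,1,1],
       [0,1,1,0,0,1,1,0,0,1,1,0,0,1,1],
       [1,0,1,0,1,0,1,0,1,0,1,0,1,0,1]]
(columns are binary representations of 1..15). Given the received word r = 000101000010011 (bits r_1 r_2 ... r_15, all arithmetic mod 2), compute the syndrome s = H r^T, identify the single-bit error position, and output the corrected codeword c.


s = (1, 0, 0, 0)^T, error position = 8, corrected codeword c = 000101010010011

Compute s = H r^T mod 2 one row at a time:
  s_1 = 0 + 0 + 0 + 1 + 0 + 0 + 1 + 1 = 3 ≡ 1 (mod 2).
  s_2 = 1 + 0 + 1 + 0 + 0 + 0 + 1 + 1 = 4 ≡ 0 (mod 2).
  s_3 = 0 + 0 + 1 + 0 + 0 + 1 + 1 + 1 = 4 ≡ 0 (mod 2).
  s_4 = 0 + 0 + 0 + 0 + 0 + 1 + 0 + 1 = 2 ≡ 0 (mod 2).
s = (1, 0, 0, 0)^T — this equals column 8 of H (binary 1000), so error is at position 8.
Correct: flip bit 8 of r = 000101000010011 to get c = 000101010010011.


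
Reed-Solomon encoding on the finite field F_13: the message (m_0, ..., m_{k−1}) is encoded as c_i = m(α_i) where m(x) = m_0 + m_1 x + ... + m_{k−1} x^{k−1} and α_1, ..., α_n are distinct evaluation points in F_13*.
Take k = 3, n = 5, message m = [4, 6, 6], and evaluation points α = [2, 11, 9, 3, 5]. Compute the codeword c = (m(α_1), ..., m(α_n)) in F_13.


c = [1, 3, 11, 11, 2]

Message polynomial: m(x) = 4 + 6·x + 6·x^2 (mod 13).
For each evaluation point α_i, compute m(α_i) mod 13:
  α_1 = 2: Horner steps 6 → 5 → 1, so m(2) = 1.
  α_2 = 11: Horner steps 6 → 7 → 3, so m(11) = 3.
  α_3 = 9: Horner steps 6 → 8 → 11, so m(9) = 11.
  α_4 = 3: Horner steps 6 → 11 → 11, so m(3) = 11.
  α_5 = 5: Horner steps 6 → 10 → 2, so m(5) = 2.
Codeword c = [1, 3, 11, 11, 2] ∈ F_13^5.


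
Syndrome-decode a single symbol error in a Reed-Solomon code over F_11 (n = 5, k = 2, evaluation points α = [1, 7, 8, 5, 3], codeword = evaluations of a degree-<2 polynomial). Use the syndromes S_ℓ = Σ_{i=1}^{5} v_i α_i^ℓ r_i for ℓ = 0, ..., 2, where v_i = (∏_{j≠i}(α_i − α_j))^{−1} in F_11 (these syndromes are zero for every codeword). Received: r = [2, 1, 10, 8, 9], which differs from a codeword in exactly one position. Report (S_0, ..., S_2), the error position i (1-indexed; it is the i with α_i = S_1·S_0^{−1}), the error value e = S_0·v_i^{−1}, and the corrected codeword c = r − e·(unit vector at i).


S = (9, 1, 5), error at position 4, error magnitude e = 3, c = [2, 1, 10, 5, 9].

Step 1: column multipliers v_i = (∏_{j≠i}(α_i − α_j))^{−1} mod 11.
  i = 1 (α = 1): (1−7)(1−8)(1−5)(1−3) = (−6)·(−7)·(−4)·(−2) = 336 ≡ 6, so v_1 = 6^{−1} = 2 (mod 11).
  i = 2 (α = 7): (7−1)(7−8)(7−5)(7−3) = 6·(−1)·2·4 = −48 ≡ 7, so v_2 = 7^{−1} = 8 (mod 11).
  i = 3 (α = 8): (8−1)(8−7)(8−5)(8−3) = 7·1·3·5 = 105 ≡ 6, so v_3 = 6^{−1} = 2 (mod 11).
  i = 4 (α = 5): (5−1)(5−7)(5−8)(5−3) = 4·(−2)·(−3)·2 = 48 ≡ 4, so v_4 = 4^{−1} = 3 (mod 11).
  i = 5 (α = 3): (3−1)(3−7)(3−8)(3−5) = 2·(−4)·(−5)·(−2) = −80 ≡ 8, so v_5 = 8^{−1} = 7 (mod 11).
  v = [2, 8, 2, 3, 7].
Step 2: syndromes of r = [2, 1, 10, 8, 9] (all sums mod 11).
  S_0 = Σ v_i r_i = 2·2 + 8·1 + 2·10 + 3·8 + 7·9 = 119 ≡ 9.
  S_1 = Σ v_i α_i r_i = 2·1·2 + 8·7·1 + 2·8·10 + 3·5·8 + 7·3·9 = 529 ≡ 1.
  α_i^2 mod 11 = [1, 5, 9, 3, 9].
  S_2 = Σ v_i α_i^2 r_i = 2·1·2 + 8·5·1 + 2·9·10 + 3·3·8 + 7·9·9 = 863 ≡ 5.
  S = (9, 1, 5) ≠ 0, so r is not a codeword (an error is present).
Step 3: locate the error. For a single error e at position i, S_ℓ = v_i·e·α_i^ℓ, so α_err = S_1/S_0.
  S_0^{−1} = 9^{−1} = 5 (mod 11), so α_err = 1·5 = 5 ≡ 5 = α_4. Error position i = 4.
  Consistency check: S_2/S_1 = 5·1 = 5 ≡ 5 = α_err ✓ (single-error assumption holds).
Step 4: error magnitude e = S_0/v_4 = S_0·∏_{j≠4}(α_4 − α_j) = 9·4 = 36 ≡ 3 (mod 11).
Step 5: correct position 4: c_4 = r_4 − e = 8 − 3 ≡ 5 (mod 11). Hence c = [2, 1, 10, 5, 9].
  Check: interpolating c through the α_i gives m(x) = 4 + 9·x (degree < 2) with m(α_i) = c_i for every i, so c is indeed a codeword.


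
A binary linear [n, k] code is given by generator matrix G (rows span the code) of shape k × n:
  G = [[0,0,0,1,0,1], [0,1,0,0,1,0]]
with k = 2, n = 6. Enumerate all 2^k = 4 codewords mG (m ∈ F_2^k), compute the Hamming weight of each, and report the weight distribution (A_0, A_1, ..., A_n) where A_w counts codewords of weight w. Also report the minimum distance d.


Weight distribution: A_0 = 1, A_2 = 2, A_4 = 1. Minimum distance d = 2.

Enumerate all 2^2 = 4 messages m ∈ F_2^2.
For each, compute codeword c = mG in F_2^6, then tally its weight.
  m = 00 → c = 000000, weight = 0.
  m = 10 → c = 000101, weight = 2.
  m = 01 → c = 010010, weight = 2.
  m = 11 → c = 010111, weight = 4.
Tally weights:
  weight 0: 1 codewords.
  weight 2: 2 codewords.
  weight 4: 1 codewords.
Minimum distance d = smallest w > 0 with A_w > 0 = 2.
Sanity: Σ A_w = 4 = 2^2 = 4 ✓.


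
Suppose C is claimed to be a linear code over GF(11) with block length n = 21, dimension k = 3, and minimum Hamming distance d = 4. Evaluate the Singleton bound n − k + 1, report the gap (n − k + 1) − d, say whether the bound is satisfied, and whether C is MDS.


Singleton RHS = n − k + 1 = 19, slack = 15, bound satisfied, not MDS.

Singleton bound: d ≤ n − k + 1.
Here n = 21, k = 3, so n − k + 1 = 19.
Given d = 4, check d ≤ 19: YES.
Slack = (n − k + 1) − d = 15.
The code is NOT MDS (slack = 15 > 0).
Description: the claimed parameters are [21, 3, 4]_11; such a code would be non-MDS.


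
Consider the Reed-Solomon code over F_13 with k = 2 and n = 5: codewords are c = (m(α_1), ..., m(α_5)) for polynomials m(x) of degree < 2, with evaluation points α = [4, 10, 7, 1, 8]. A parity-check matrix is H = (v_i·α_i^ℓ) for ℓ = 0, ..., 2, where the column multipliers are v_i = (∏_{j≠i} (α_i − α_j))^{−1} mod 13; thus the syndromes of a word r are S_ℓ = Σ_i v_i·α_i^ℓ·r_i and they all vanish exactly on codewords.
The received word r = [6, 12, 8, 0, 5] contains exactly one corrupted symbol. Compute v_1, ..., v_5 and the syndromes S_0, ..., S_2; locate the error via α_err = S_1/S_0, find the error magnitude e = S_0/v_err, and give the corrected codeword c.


S = (3, 12, 9), error at position 1, error magnitude e = 2, c = [4, 12, 8, 0, 5].

Step 1: column multipliers v_i = (∏_{j≠i}(α_i − α_j))^{−1} mod 13.
  i = 1 (α = 4): (4−10)(4−7)(4−1)(4−8) = (−6)·(−3)·3·(−4) = −216 ≡ 5, so v_1 = 5^{−1} = 8 (mod 13).
  i = 2 (α = 10): (10−4)(10−7)(10−1)(10−8) = 6·3·9·2 = 324 ≡ 12, so v_2 = 12^{−1} = 12 (mod 13).
  i = 3 (α = 7): (7−4)(7−10)(7−1)(7−8) = 3·(−3)·6·(−1) = 54 ≡ 2, so v_3 = 2^{−1} = 7 (mod 13).
  i = 4 (α = 1): (1−4)(1−10)(1−7)(1−8) = (−3)·(−9)·(−6)·(−7) = 1134 ≡ 3, so v_4 = 3^{−1} = 9 (mod 13).
  i = 5 (α = 8): (8−4)(8−10)(8−7)(8−1) = 4·(−2)·1·7 = −56 ≡ 9, so v_5 = 9^{−1} = 3 (mod 13).
  v = [8, 12, 7, 9, 3].
Step 2: syndromes of r = [6, 12, 8, 0, 5] (all sums mod 13).
  S_0 = Σ v_i r_i = 8·6 + 12·12 + 7·8 + 9·0 + 3·5 = 263 ≡ 3.
  S_1 = Σ v_i α_i r_i = 8·4·6 + 12·10·12 + 7·7·8 + 9·1·0 + 3·8·5 = 2144 ≡ 12.
  α_i^2 mod 13 = [3, 9, 10, 1, 12].
  S_2 = Σ v_i α_i^2 r_i = 8·3·6 + 12·9·12 + 7·10·8 + 9·1·0 + 3·12·5 = 2180 ≡ 9.
  S = (3, 12, 9) ≠ 0, so r is not a codeword (an error is present).
Step 3: locate the error. For a single error e at position i, S_ℓ = v_i·e·α_i^ℓ, so α_err = S_1/S_0.
  S_0^{−1} = 3^{−1} = 9 (mod 13), so α_err = 12·9 = 108 ≡ 4 = α_1. Error position i = 1.
  Consistency check: S_2/S_1 = 9·12 = 108 ≡ 4 = α_err ✓ (single-error assumption holds).
Step 4: error magnitude e = S_0/v_1 = S_0·∏_{j≠1}(α_1 − α_j) = 3·5 = 15 ≡ 2 (mod 13).
Step 5: correct position 1: c_1 = r_1 − e = 6 − 2 ≡ 4 (mod 13). Hence c = [4, 12, 8, 0, 5].
  Check: interpolating c through the α_i gives m(x) = 3 + 10·x (degree < 2) with m(α_i) = c_i for every i, so c is indeed a codeword.


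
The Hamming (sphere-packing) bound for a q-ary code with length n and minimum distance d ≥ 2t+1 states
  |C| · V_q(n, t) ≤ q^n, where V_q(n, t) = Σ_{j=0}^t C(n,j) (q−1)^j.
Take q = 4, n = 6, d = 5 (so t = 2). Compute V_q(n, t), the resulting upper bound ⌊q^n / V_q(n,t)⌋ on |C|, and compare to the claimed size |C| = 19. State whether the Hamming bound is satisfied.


V_q(n, t) = 154, q^n = 4096, Hamming bound = 26, |C| = 19 ≤ bound (satisfied).

Step 1: Compute V_q(n, t) = Σ_{j=0}^2 C(n, j) (q−1)^j.
  j = 0: C(6,0)·(3)^0 = 1·1 = 1.
  j = 1: C(6,1)·(3)^1 = 6·3 = 18.
  j = 2: C(6,2)·(3)^2 = 15·9 = 135.
  V_q(n, t) = 1 + 18 + 135 = 154.
Step 2: q^n = 4^6 = 4096.
Step 3: Hamming bound ⌊q^n / V_q(n,t)⌋ = ⌊4096/154⌋ = 26.
Step 4: Compare |C| = 19 to 26: satisfied.
The claimed |C| lies below the Hamming bound.


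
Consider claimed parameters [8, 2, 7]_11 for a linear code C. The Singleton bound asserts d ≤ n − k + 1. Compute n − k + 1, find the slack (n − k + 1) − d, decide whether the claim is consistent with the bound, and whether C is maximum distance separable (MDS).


Singleton RHS = n − k + 1 = 7, slack = 0, bound satisfied, MDS.

Singleton bound: d ≤ n − k + 1.
Here n = 8, k = 2, so n − k + 1 = 7.
Given d = 7, check d ≤ 7: YES.
Slack = (n − k + 1) − d = 0.
The code is MDS (slack = 0).
Description: the claimed parameters are [8, 2, 7]_11; such a code would be MDS (meets Singleton bound).


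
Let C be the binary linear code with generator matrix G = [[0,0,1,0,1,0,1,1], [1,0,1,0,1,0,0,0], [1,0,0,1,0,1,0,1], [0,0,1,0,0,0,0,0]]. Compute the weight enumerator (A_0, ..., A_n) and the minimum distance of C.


Weight distribution: A_0 = 1, A_1 = 1, A_2 = 1, A_3 = 4, A_4 = 5, A_5 = 3, A_6 = 1. Minimum distance d = 1.

Enumerate all 2^4 = 16 messages m ∈ F_2^4.
For each, compute codeword c = mG in F_2^8, then tally its weight.
  m = 0000 → c = 00000000, weight = 0.
  m = 1000 → c = 00101011, weight = 4.
  m = 0100 → c = 10101000, weight = 3.
  m = 1100 → c = 10000011, weight = 3.
  m = 0010 → c = 10010101, weight = 4.
  m = 1010 → c = 10111110, weight = 6.
  m = 0110 → c = 00111101, weight = 5.
  m = 1110 → c = 00010110, weight = 3.
  m = 0001 → c = 00100000, weight = 1.
  m = 1001 → c = 00001011, weight = 3.
  m = 0101 → c = 10001000, weight = 2.
  m = 1101 → c = 10100011, weight = 4.
  m = 0011 → c = 10110101, weight = 5.
  m = 1011 → c = 10011110, weight = 5.
  m = 0111 → c = 00011101, weight = 4.
  m = 1111 → c = 00110110, weight = 4.
Tally weights:
  weight 0: 1 codewords.
  weight 1: 1 codewords.
  weight 2: 1 codewords.
  weight 3: 4 codewords.
  weight 4: 5 codewords.
  weight 5: 3 codewords.
  weight 6: 1 codewords.
Minimum distance d = smallest w > 0 with A_w > 0 = 1.
Sanity: Σ A_w = 16 = 2^4 = 16 ✓.


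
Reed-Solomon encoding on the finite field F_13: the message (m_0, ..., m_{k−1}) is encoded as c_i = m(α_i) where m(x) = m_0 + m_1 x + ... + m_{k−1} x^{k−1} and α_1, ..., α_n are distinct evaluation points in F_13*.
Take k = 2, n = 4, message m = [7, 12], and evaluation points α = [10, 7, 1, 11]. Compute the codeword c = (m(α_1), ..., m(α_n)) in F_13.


c = [10, 0, 6, 9]

Message polynomial: m(x) = 7 + 12·x (mod 13).
For each evaluation point α_i, compute m(α_i) mod 13:
  α_1 = 10: Horner steps 12 → 10, so m(10) = 10.
  α_2 = 7: Horner steps 12 → 0, so m(7) = 0.
  α_3 = 1: Horner steps 12 → 6, so m(1) = 6.
  α_4 = 11: Horner steps 12 → 9, so m(11) = 9.
Codeword c = [10, 0, 6, 9] ∈ F_13^4.


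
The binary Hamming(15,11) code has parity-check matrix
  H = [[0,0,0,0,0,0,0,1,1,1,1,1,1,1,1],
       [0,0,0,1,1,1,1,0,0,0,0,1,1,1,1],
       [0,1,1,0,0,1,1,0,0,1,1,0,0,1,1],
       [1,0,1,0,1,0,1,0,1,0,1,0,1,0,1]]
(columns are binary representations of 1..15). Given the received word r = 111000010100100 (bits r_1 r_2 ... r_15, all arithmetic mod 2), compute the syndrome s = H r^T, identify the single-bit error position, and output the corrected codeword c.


s = (1, 1, 1, 1)^T, error position = 15, corrected codeword c = 111000010100101

Compute s = H r^T mod 2 one row at a time:
  s_1 = 1 + 0 + 1 + 0 + 0 + 1 + 0 + 0 = 3 ≡ 1 (mod 2).
  s_2 = 0 + 0 + 0 + 0 + 0 + 1 + 0 + 0 = 1 ≡ 1 (mod 2).
  s_3 = 1 + 1 + 0 + 0 + 1 + 0 + 0 + 0 = 3 ≡ 1 (mod 2).
  s_4 = 1 + 1 + 0 + 0 + 0 + 0 + 1 + 0 = 3 ≡ 1 (mod 2).
s = (1, 1, 1, 1)^T — this equals column 15 of H (binary 1111), so error is at position 15.
Correct: flip bit 15 of r = 111000010100100 to get c = 111000010100101.


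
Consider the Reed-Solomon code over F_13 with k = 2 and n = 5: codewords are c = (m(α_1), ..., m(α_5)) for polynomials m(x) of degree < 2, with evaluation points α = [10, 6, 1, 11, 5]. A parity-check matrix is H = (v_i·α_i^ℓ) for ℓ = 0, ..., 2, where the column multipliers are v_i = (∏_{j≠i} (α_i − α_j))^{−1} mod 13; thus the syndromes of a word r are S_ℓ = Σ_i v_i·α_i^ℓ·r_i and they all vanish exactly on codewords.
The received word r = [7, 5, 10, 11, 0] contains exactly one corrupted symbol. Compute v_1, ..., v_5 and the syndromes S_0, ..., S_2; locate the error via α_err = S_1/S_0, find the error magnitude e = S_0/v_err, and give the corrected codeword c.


S = (3, 5, 4), error at position 2, error magnitude e = 1, c = [7, 4, 10, 11, 0].

Step 1: column multipliers v_i = (∏_{j≠i}(α_i − α_j))^{−1} mod 13.
  i = 1 (α = 10): (10−6)(10−1)(10−11)(10−5) = 4·9·(−1)·5 = −180 ≡ 2, so v_1 = 2^{−1} = 7 (mod 13).
  i = 2 (α = 6): (6−10)(6−1)(6−11)(6−5) = (−4)·5·(−5)·1 = 100 ≡ 9, so v_2 = 9^{−1} = 3 (mod 13).
  i = 3 (α = 1): (1−10)(1−6)(1−11)(1−5) = (−9)·(−5)·(−10)·(−4) = 1800 ≡ 6, so v_3 = 6^{−1} = 11 (mod 13).
  i = 4 (α = 11): (11−10)(11−6)(11−1)(11−5) = 1·5·10·6 = 300 ≡ 1, so v_4 = 1^{−1} = 1 (mod 13).
  i = 5 (α = 5): (5−10)(5−6)(5−1)(5−11) = (−5)·(−1)·4·(−6) = −120 ≡ 10, so v_5 = 10^{−1} = 4 (mod 13).
  v = [7, 3, 11, 1, 4].
Step 2: syndromes of r = [7, 5, 10, 11, 0] (all sums mod 13).
  S_0 = Σ v_i r_i = 7·7 + 3·5 + 11·10 + 1·11 + 4·0 = 185 ≡ 3.
  S_1 = Σ v_i α_i r_i = 7·10·7 + 3·6·5 + 11·1·10 + 1·11·11 + 4·5·0 = 811 ≡ 5.
  α_i^2 mod 13 = [9, 10, 1, 4, 12].
  S_2 = Σ v_i α_i^2 r_i = 7·9·7 + 3·10·5 + 11·1·10 + 1·4·11 + 4·12·0 = 745 ≡ 4.
  S = (3, 5, 4) ≠ 0, so r is not a codeword (an error is present).
Step 3: locate the error. For a single error e at position i, S_ℓ = v_i·e·α_i^ℓ, so α_err = S_1/S_0.
  S_0^{−1} = 3^{−1} = 9 (mod 13), so α_err = 5·9 = 45 ≡ 6 = α_2. Error position i = 2.
  Consistency check: S_2/S_1 = 4·8 = 32 ≡ 6 = α_err ✓ (single-error assumption holds).
Step 4: error magnitude e = S_0/v_2 = S_0·∏_{j≠2}(α_2 − α_j) = 3·9 = 27 ≡ 1 (mod 13).
Step 5: correct position 2: c_2 = r_2 − e = 5 − 1 ≡ 4 (mod 13). Hence c = [7, 4, 10, 11, 0].
  Check: interpolating c through the α_i gives m(x) = 6 + 4·x (degree < 2) with m(α_i) = c_i for every i, so c is indeed a codeword.


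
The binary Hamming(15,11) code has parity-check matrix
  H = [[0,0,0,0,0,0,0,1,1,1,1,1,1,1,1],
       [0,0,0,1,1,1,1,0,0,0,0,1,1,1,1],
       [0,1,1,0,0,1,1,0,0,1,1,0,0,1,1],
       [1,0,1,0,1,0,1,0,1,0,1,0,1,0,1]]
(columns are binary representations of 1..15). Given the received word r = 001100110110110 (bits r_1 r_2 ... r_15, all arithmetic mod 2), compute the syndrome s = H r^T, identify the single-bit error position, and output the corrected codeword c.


s = (1, 0, 1, 0)^T, error position = 10, corrected codeword c = 001100110010110

Compute s = H r^T mod 2 one row at a time:
  s_1 = 1 + 0 + 1 + 1 + 0 + 1 + 1 + 0 = 5 ≡ 1 (mod 2).
  s_2 = 1 + 0 + 0 + 1 + 0 + 1 + 1 + 0 = 4 ≡ 0 (mod 2).
  s_3 = 0 + 1 + 0 + 1 + 1 + 1 + 1 + 0 = 5 ≡ 1 (mod 2).
  s_4 = 0 + 1 + 0 + 1 + 0 + 1 + 1 + 0 = 4 ≡ 0 (mod 2).
s = (1, 0, 1, 0)^T — this equals column 10 of H (binary 1010), so error is at position 10.
Correct: flip bit 10 of r = 001100110110110 to get c = 001100110010110.


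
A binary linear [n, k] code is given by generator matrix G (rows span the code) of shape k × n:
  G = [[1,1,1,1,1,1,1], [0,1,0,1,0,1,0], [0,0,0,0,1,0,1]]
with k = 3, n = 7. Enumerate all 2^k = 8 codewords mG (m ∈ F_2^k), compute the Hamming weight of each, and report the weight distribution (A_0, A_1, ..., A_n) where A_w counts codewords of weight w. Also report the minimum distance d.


Weight distribution: A_0 = 1, A_2 = 2, A_3 = 1, A_4 = 1, A_5 = 2, A_7 = 1. Minimum distance d = 2.

Enumerate all 2^3 = 8 messages m ∈ F_2^3.
For each, compute codeword c = mG in F_2^7, then tally its weight.
  m = 000 → c = 0000000, weight = 0.
  m = 100 → c = 1111111, weight = 7.
  m = 010 → c = 0101010, weight = 3.
  m = 110 → c = 1010101, weight = 4.
  m = 001 → c = 0000101, weight = 2.
  m = 101 → c = 1111010, weight = 5.
  m = 011 → c = 0101111, weight = 5.
  m = 111 → c = 1010000, weight = 2.
Tally weights:
  weight 0: 1 codewords.
  weight 2: 2 codewords.
  weight 3: 1 codewords.
  weight 4: 1 codewords.
  weight 5: 2 codewords.
  weight 7: 1 codewords.
Minimum distance d = smallest w > 0 with A_w > 0 = 2.
Sanity: Σ A_w = 8 = 2^3 = 8 ✓.


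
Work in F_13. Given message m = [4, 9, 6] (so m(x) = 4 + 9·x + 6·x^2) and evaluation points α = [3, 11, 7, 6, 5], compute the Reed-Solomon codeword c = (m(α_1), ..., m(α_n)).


c = [7, 10, 10, 1, 4]

Message polynomial: m(x) = 4 + 9·x + 6·x^2 (mod 13).
For each evaluation point α_i, compute m(α_i) mod 13:
  α_1 = 3: Horner steps 6 → 1 → 7, so m(3) = 7.
  α_2 = 11: Horner steps 6 → 10 → 10, so m(11) = 10.
  α_3 = 7: Horner steps 6 → 12 → 10, so m(7) = 10.
  α_4 = 6: Horner steps 6 → 6 → 1, so m(6) = 1.
  α_5 = 5: Horner steps 6 → 0 → 4, so m(5) = 4.
Codeword c = [7, 10, 10, 1, 4] ∈ F_13^5.


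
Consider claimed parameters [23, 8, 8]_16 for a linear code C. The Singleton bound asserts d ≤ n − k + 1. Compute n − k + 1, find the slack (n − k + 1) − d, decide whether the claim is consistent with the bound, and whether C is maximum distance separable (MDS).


Singleton RHS = n − k + 1 = 16, slack = 8, bound satisfied, not MDS.

Singleton bound: d ≤ n − k + 1.
Here n = 23, k = 8, so n − k + 1 = 16.
Given d = 8, check d ≤ 16: YES.
Slack = (n − k + 1) − d = 8.
The code is NOT MDS (slack = 8 > 0).
Description: the claimed parameters are [23, 8, 8]_16; such a code would be non-MDS.


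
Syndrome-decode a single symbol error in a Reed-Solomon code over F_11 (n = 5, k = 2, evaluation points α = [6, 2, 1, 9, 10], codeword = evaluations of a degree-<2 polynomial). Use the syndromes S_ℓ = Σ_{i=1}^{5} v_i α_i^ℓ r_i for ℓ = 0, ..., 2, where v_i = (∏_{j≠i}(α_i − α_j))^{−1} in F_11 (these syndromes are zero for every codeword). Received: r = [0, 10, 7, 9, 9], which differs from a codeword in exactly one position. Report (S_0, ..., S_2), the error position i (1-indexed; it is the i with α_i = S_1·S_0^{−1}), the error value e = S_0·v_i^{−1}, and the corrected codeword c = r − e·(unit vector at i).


S = (4, 7, 4), error at position 5, error magnitude e = 8, c = [0, 10, 7, 9, 1].

Step 1: column multipliers v_i = (∏_{j≠i}(α_i − α_j))^{−1} mod 11.
  i = 1 (α = 6): (6−2)(6−1)(6−9)(6−10) = 4·5·(−3)·(−4) = 240 ≡ 9, so v_1 = 9^{−1} = 5 (mod 11).
  i = 2 (α = 2): (2−6)(2−1)(2−9)(2−10) = (−4)·1·(−7)·(−8) = −224 ≡ 7, so v_2 = 7^{−1} = 8 (mod 11).
  i = 3 (α = 1): (1−6)(1−2)(1−9)(1−10) = (−5)·(−1)·(−8)·(−9) = 360 ≡ 8, so v_3 = 8^{−1} = 7 (mod 11).
  i = 4 (α = 9): (9−6)(9−2)(9−1)(9−10) = 3·7·8·(−1) = −168 ≡ 8, so v_4 = 8^{−1} = 7 (mod 11).
  i = 5 (α = 10): (10−6)(10−2)(10−1)(10−9) = 4·8·9·1 = 288 ≡ 2, so v_5 = 2^{−1} = 6 (mod 11).
  v = [5, 8, 7, 7, 6].
Step 2: syndromes of r = [0, 10, 7, 9, 9] (all sums mod 11).
  S_0 = Σ v_i r_i = 5·0 + 8·10 + 7·7 + 7·9 + 6·9 = 246 ≡ 4.
  S_1 = Σ v_i α_i r_i = 5·6·0 + 8·2·10 + 7·1·7 + 7·9·9 + 6·10·9 = 1316 ≡ 7.
  α_i^2 mod 11 = [3, 4, 1, 4, 1].
  S_2 = Σ v_i α_i^2 r_i = 5·3·0 + 8·4·10 + 7·1·7 + 7·4·9 + 6·1·9 = 675 ≡ 4.
  S = (4, 7, 4) ≠ 0, so r is not a codeword (an error is present).
Step 3: locate the error. For a single error e at position i, S_ℓ = v_i·e·α_i^ℓ, so α_err = S_1/S_0.
  S_0^{−1} = 4^{−1} = 3 (mod 11), so α_err = 7·3 = 21 ≡ 10 = α_5. Error position i = 5.
  Consistency check: S_2/S_1 = 4·8 = 32 ≡ 10 = α_err ✓ (single-error assumption holds).
Step 4: error magnitude e = S_0/v_5 = S_0·∏_{j≠5}(α_5 − α_j) = 4·2 = 8 ≡ 8 (mod 11).
Step 5: correct position 5: c_5 = r_5 − e = 9 − 8 ≡ 1 (mod 11). Hence c = [0, 10, 7, 9, 1].
  Check: interpolating c through the α_i gives m(x) = 4 + 3·x (degree < 2) with m(α_i) = c_i for every i, so c is indeed a codeword.


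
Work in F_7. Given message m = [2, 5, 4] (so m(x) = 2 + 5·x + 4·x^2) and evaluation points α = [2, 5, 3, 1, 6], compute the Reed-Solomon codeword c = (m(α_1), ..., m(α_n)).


c = [0, 1, 4, 4, 1]

Message polynomial: m(x) = 2 + 5·x + 4·x^2 (mod 7).
For each evaluation point α_i, compute m(α_i) mod 7:
  α_1 = 2: Horner steps 4 → 6 → 0, so m(2) = 0.
  α_2 = 5: Horner steps 4 → 4 → 1, so m(5) = 1.
  α_3 = 3: Horner steps 4 → 3 → 4, so m(3) = 4.
  α_4 = 1: Horner steps 4 → 2 → 4, so m(1) = 4.
  α_5 = 6: Horner steps 4 → 1 → 1, so m(6) = 1.
Codeword c = [0, 1, 4, 4, 1] ∈ F_7^5.


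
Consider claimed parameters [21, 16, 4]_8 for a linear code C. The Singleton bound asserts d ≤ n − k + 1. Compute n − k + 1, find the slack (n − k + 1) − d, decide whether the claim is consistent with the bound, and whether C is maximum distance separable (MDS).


Singleton RHS = n − k + 1 = 6, slack = 2, bound satisfied, not MDS.

Singleton bound: d ≤ n − k + 1.
Here n = 21, k = 16, so n − k + 1 = 6.
Given d = 4, check d ≤ 6: YES.
Slack = (n − k + 1) − d = 2.
The code is NOT MDS (slack = 2 > 0).
Description: the claimed parameters are [21, 16, 4]_8; such a code would be non-MDS.


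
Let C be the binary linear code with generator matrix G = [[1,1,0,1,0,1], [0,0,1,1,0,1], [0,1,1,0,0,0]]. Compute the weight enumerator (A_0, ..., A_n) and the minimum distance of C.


Weight distribution: A_0 = 1, A_1 = 1, A_2 = 1, A_3 = 3, A_4 = 2. Minimum distance d = 1.

Enumerate all 2^3 = 8 messages m ∈ F_2^3.
For each, compute codeword c = mG in F_2^6, then tally its weight.
  m = 000 → c = 000000, weight = 0.
  m = 100 → c = 110101, weight = 4.
  m = 010 → c = 001101, weight = 3.
  m = 110 → c = 111000, weight = 3.
  m = 001 → c = 011000, weight = 2.
  m = 101 → c = 101101, weight = 4.
  m = 011 → c = 010101, weight = 3.
  m = 111 → c = 100000, weight = 1.
Tally weights:
  weight 0: 1 codewords.
  weight 1: 1 codewords.
  weight 2: 1 codewords.
  weight 3: 3 codewords.
  weight 4: 2 codewords.
Minimum distance d = smallest w > 0 with A_w > 0 = 1.
Sanity: Σ A_w = 8 = 2^3 = 8 ✓.


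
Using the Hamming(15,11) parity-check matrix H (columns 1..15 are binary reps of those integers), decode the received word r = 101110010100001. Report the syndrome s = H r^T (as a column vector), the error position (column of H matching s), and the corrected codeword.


s = (1, 1, 1, 0)^T, error position = 14, corrected codeword c = 101110010100011

Compute s = H r^T mod 2 one row at a time:
  s_1 = 1 + 0 + 1 + 0 + 0 + 0 + 0 + 1 = 3 ≡ 1 (mod 2).
  s_2 = 1 + 1 + 0 + 0 + 0 + 0 + 0 + 1 = 3 ≡ 1 (mod 2).
  s_3 = 0 + 1 + 0 + 0 + 1 + 0 + 0 + 1 = 3 ≡ 1 (mod 2).
  s_4 = 1 + 1 + 1 + 0 + 0 + 0 + 0 + 1 = 4 ≡ 0 (mod 2).
s = (1, 1, 1, 0)^T — this equals column 14 of H (binary 1110), so error is at position 14.
Correct: flip bit 14 of r = 101110010100001 to get c = 101110010100011.


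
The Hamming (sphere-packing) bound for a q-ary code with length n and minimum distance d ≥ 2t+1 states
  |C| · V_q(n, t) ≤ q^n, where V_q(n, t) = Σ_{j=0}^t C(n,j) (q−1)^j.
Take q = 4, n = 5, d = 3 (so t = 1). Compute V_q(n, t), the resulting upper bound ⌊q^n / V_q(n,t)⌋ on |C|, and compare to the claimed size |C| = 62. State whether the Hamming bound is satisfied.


V_q(n, t) = 16, q^n = 1024, Hamming bound = 64, |C| = 62 ≤ bound (satisfied).

Step 1: Compute V_q(n, t) = Σ_{j=0}^1 C(n, j) (q−1)^j.
  j = 0: C(5,0)·(3)^0 = 1·1 = 1.
  j = 1: C(5,1)·(3)^1 = 5·3 = 15.
  V_q(n, t) = 1 + 15 = 16.
Step 2: q^n = 4^5 = 1024.
Step 3: Hamming bound ⌊q^n / V_q(n,t)⌋ = ⌊1024/16⌋ = 64.
Step 4: Compare |C| = 62 to 64: satisfied.
The claimed |C| lies below the Hamming bound.


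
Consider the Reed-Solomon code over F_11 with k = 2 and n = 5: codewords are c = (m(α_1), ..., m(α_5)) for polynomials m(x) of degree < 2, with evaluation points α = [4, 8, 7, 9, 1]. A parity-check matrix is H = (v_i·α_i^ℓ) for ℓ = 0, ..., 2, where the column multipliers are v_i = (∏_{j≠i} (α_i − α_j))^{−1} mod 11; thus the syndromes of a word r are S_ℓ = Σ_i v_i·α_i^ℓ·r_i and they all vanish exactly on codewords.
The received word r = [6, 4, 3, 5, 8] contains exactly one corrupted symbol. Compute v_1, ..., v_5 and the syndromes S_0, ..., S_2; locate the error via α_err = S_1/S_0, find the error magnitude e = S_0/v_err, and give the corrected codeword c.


S = (4, 5, 9), error at position 1, error magnitude e = 6, c = [0, 4, 3, 5, 8].

Step 1: column multipliers v_i = (∏_{j≠i}(α_i − α_j))^{−1} mod 11.
  i = 1 (α = 4): (4−8)(4−7)(4−9)(4−1) = (−4)·(−3)·(−5)·3 = −180 ≡ 7, so v_1 = 7^{−1} = 8 (mod 11).
  i = 2 (α = 8): (8−4)(8−7)(8−9)(8−1) = 4·1·(−1)·7 = −28 ≡ 5, so v_2 = 5^{−1} = 9 (mod 11).
  i = 3 (α = 7): (7−4)(7−8)(7−9)(7−1) = 3·(−1)·(−2)·6 = 36 ≡ 3, so v_3 = 3^{−1} = 4 (mod 11).
  i = 4 (α = 9): (9−4)(9−8)(9−7)(9−1) = 5·1·2·8 = 80 ≡ 3, so v_4 = 3^{−1} = 4 (mod 11).
  i = 5 (α = 1): (1−4)(1−8)(1−7)(1−9) = (−3)·(−7)·(−6)·(−8) = 1008 ≡ 7, so v_5 = 7^{−1} = 8 (mod 11).
  v = [8, 9, 4, 4, 8].
Step 2: syndromes of r = [6, 4, 3, 5, 8] (all sums mod 11).
  S_0 = Σ v_i r_i = 8·6 + 9·4 + 4·3 + 4·5 + 8·8 = 180 ≡ 4.
  S_1 = Σ v_i α_i r_i = 8·4·6 + 9·8·4 + 4·7·3 + 4·9·5 + 8·1·8 = 808 ≡ 5.
  α_i^2 mod 11 = [5, 9, 5, 4, 1].
  S_2 = Σ v_i α_i^2 r_i = 8·5·6 + 9·9·4 + 4·5·3 + 4·4·5 + 8·1·8 = 768 ≡ 9.
  S = (4, 5, 9) ≠ 0, so r is not a codeword (an error is present).
Step 3: locate the error. For a single error e at position i, S_ℓ = v_i·e·α_i^ℓ, so α_err = S_1/S_0.
  S_0^{−1} = 4^{−1} = 3 (mod 11), so α_err = 5·3 = 15 ≡ 4 = α_1. Error position i = 1.
  Consistency check: S_2/S_1 = 9·9 = 81 ≡ 4 = α_err ✓ (single-error assumption holds).
Step 4: error magnitude e = S_0/v_1 = S_0·∏_{j≠1}(α_1 − α_j) = 4·7 = 28 ≡ 6 (mod 11).
Step 5: correct position 1: c_1 = r_1 − e = 6 − 6 ≡ 0 (mod 11). Hence c = [0, 4, 3, 5, 8].
  Check: interpolating c through the α_i gives m(x) = 7 + 1·x (degree < 2) with m(α_i) = c_i for every i, so c is indeed a codeword.


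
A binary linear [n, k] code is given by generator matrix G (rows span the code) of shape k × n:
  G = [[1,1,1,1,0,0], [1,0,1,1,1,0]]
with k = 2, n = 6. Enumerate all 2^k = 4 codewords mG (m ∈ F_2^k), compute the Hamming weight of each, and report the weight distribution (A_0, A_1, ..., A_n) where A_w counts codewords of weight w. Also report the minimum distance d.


Weight distribution: A_0 = 1, A_2 = 1, A_4 = 2. Minimum distance d = 2.

Enumerate all 2^2 = 4 messages m ∈ F_2^2.
For each, compute codeword c = mG in F_2^6, then tally its weight.
  m = 00 → c = 000000, weight = 0.
  m = 10 → c = 111100, weight = 4.
  m = 01 → c = 101110, weight = 4.
  m = 11 → c = 010010, weight = 2.
Tally weights:
  weight 0: 1 codewords.
  weight 2: 1 codewords.
  weight 4: 2 codewords.
Minimum distance d = smallest w > 0 with A_w > 0 = 2.
Sanity: Σ A_w = 4 = 2^2 = 4 ✓.


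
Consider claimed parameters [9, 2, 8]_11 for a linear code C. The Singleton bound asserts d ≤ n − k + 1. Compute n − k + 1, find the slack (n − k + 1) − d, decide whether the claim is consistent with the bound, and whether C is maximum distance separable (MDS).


Singleton RHS = n − k + 1 = 8, slack = 0, bound satisfied, MDS.

Singleton bound: d ≤ n − k + 1.
Here n = 9, k = 2, so n − k + 1 = 8.
Given d = 8, check d ≤ 8: YES.
Slack = (n − k + 1) − d = 0.
The code is MDS (slack = 0).
Description: the claimed parameters are [9, 2, 8]_11; such a code would be MDS (meets Singleton bound).


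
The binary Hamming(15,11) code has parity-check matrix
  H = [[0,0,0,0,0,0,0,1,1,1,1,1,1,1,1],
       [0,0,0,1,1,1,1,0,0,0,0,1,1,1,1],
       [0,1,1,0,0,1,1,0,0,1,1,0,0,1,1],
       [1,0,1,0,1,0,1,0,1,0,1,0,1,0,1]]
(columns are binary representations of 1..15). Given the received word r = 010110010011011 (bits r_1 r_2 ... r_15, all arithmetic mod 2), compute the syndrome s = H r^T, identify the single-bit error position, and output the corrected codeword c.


s = (1, 1, 0, 1)^T, error position = 13, corrected codeword c = 010110010011111

Compute s = H r^T mod 2 one row at a time:
  s_1 = 1 + 0 + 0 + 1 + 1 + 0 + 1 + 1 = 5 ≡ 1 (mod 2).
  s_2 = 1 + 1 + 0 + 0 + 1 + 0 + 1 + 1 = 5 ≡ 1 (mod 2).
  s_3 = 1 + 0 + 0 + 0 + 0 + 1 + 1 + 1 = 4 ≡ 0 (mod 2).
  s_4 = 0 + 0 + 1 + 0 + 0 + 1 + 0 + 1 = 3 ≡ 1 (mod 2).
s = (1, 1, 0, 1)^T — this equals column 13 of H (binary 1101), so error is at position 13.
Correct: flip bit 13 of r = 010110010011011 to get c = 010110010011111.
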